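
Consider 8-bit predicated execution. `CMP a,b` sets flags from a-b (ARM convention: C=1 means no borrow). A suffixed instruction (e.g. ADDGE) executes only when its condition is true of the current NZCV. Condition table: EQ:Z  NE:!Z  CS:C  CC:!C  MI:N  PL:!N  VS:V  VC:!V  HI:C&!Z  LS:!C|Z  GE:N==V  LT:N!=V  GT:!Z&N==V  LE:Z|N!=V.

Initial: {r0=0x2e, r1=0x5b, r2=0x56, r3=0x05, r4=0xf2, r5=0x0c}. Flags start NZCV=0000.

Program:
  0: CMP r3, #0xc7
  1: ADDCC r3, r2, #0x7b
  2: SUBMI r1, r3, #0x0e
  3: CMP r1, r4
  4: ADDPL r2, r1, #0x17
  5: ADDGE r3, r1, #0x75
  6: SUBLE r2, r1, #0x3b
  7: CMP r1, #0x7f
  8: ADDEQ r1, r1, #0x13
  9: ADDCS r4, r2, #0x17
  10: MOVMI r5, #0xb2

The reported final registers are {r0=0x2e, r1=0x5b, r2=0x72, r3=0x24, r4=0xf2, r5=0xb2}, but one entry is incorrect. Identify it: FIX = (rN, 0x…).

0: ✓ CMP  NZCV=0000
1: ✓ ADDCC  r3←0xd1
2: · SUBMI
3: ✓ CMP  NZCV=0000
4: ✓ ADDPL  r2←0x72
5: ✓ ADDGE  r3←0xd0
6: · SUBLE
7: ✓ CMP  NZCV=1000
8: · ADDEQ
9: · ADDCS
10: ✓ MOVMI  r5←0xb2

FIX = (r3, 0xd0)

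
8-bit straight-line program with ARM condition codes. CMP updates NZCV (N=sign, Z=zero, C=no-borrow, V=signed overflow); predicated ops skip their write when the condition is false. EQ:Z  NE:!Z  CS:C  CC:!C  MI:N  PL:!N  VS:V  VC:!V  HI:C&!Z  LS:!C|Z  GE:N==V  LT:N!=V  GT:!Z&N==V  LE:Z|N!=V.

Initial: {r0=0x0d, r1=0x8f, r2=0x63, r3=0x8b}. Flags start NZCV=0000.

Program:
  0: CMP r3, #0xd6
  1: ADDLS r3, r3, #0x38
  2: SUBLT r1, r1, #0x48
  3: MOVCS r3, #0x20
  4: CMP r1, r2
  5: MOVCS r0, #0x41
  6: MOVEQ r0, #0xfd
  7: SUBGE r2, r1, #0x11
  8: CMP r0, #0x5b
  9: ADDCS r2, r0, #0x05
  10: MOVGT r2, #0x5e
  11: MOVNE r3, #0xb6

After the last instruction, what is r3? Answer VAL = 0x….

[0] flags=1000 → (cmp)
[1] flags=1000 LS?T → r3=0xc3
[2] flags=1000 LT?T → r1=0x47
[3] flags=1000 CS?F → skip
[4] flags=1000 → (cmp)
[5] flags=1000 CS?F → skip
[6] flags=1000 EQ?F → skip
[7] flags=1000 GE?F → skip
[8] flags=1000 → (cmp)
[9] flags=1000 CS?F → skip
[10] flags=1000 GT?F → skip
[11] flags=1000 NE?T → r3=0xb6

VAL = 0xb6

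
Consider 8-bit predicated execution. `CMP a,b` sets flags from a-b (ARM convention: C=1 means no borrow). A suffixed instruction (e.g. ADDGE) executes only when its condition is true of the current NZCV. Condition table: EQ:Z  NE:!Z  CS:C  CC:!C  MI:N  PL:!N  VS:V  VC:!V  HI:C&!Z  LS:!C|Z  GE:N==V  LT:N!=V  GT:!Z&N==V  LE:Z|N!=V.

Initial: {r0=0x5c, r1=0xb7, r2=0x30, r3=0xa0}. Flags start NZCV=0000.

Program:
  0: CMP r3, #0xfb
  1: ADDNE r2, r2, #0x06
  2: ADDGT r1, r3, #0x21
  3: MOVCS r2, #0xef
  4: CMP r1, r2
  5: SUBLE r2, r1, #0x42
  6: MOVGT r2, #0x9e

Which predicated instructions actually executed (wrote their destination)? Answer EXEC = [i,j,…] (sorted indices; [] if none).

EXEC = [1,5]

[0] flags=1000 → (cmp)
[1] flags=1000 NE?T → r2=0x36
[2] flags=1000 GT?F → skip
[3] flags=1000 CS?F → skip
[4] flags=1010 → (cmp)
[5] flags=1010 LE?T → r2=0x75
[6] flags=1010 GT?F → skip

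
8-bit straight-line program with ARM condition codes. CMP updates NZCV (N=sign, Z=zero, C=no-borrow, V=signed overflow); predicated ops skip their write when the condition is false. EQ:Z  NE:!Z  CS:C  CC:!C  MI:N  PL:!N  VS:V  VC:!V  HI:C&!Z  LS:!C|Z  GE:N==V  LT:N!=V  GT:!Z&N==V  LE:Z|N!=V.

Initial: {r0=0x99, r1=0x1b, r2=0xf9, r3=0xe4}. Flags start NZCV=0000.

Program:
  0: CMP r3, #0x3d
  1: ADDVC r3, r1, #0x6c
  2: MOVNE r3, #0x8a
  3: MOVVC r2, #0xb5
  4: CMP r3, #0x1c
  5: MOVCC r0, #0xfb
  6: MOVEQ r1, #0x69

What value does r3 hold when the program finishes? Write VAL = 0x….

VAL = 0x8a

[0] flags=1010 → (cmp)
[1] flags=1010 VC?T → r3=0x87
[2] flags=1010 NE?T → r3=0x8a
[3] flags=1010 VC?T → r2=0xb5
[4] flags=0011 → (cmp)
[5] flags=0011 CC?F → skip
[6] flags=0011 EQ?F → skip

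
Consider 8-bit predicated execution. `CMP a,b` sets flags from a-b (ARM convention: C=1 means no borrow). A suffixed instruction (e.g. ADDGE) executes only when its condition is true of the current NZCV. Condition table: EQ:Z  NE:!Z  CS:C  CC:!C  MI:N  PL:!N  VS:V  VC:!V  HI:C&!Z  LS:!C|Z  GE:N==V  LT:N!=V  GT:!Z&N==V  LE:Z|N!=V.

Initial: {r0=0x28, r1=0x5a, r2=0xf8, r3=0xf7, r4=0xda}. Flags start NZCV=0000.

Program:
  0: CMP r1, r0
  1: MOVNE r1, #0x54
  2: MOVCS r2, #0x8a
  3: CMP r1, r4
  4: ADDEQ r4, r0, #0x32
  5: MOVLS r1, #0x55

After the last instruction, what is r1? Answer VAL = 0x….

[0] flags=0010 → (cmp)
[1] flags=0010 NE?T → r1=0x54
[2] flags=0010 CS?T → r2=0x8a
[3] flags=0000 → (cmp)
[4] flags=0000 EQ?F → skip
[5] flags=0000 LS?T → r1=0x55

VAL = 0x55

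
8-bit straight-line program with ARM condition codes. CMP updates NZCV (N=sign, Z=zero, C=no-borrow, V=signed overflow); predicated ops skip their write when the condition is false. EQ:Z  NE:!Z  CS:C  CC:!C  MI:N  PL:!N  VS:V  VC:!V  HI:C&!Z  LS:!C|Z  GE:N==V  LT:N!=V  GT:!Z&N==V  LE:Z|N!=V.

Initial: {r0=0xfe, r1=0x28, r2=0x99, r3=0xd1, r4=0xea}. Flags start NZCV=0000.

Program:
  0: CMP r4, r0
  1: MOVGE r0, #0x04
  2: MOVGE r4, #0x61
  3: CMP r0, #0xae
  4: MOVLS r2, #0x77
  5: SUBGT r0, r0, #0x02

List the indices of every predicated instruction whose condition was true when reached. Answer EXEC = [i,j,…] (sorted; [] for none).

[0] flags=1000 → (cmp)
[1] flags=1000 GE?F → skip
[2] flags=1000 GE?F → skip
[3] flags=0010 → (cmp)
[4] flags=0010 LS?F → skip
[5] flags=0010 GT?T → r0=0xfc

EXEC = [5]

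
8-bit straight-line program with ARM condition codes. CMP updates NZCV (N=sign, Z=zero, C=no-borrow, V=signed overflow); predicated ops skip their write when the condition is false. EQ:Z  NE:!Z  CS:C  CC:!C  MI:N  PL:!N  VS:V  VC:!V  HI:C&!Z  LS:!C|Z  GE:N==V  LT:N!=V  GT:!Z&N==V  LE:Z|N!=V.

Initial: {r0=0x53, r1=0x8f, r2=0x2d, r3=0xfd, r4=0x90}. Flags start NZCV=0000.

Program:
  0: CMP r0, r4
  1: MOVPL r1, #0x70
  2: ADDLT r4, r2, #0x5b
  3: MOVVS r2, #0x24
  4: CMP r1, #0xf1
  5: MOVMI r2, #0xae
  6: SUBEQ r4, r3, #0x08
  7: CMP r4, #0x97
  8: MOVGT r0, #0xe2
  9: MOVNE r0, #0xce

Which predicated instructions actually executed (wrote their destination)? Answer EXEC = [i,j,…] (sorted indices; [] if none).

0: ✓ CMP  NZCV=1001
1: · MOVPL
2: · ADDLT
3: ✓ MOVVS  r2←0x24
4: ✓ CMP  NZCV=1000
5: ✓ MOVMI  r2←0xae
6: · SUBEQ
7: ✓ CMP  NZCV=1000
8: · MOVGT
9: ✓ MOVNE  r0←0xce

EXEC = [3,5,9]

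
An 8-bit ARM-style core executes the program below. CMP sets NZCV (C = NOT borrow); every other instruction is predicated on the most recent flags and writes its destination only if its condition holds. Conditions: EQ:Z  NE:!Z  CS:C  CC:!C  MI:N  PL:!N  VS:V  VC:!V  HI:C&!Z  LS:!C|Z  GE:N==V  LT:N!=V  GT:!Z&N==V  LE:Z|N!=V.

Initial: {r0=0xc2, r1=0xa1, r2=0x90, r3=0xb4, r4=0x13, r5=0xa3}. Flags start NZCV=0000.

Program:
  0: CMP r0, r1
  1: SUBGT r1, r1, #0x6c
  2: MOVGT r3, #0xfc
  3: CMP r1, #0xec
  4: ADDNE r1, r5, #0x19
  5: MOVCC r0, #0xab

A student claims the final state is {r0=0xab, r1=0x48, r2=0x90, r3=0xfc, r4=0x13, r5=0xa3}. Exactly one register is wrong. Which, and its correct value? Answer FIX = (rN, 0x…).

FIX = (r1, 0xbc)

[0] flags=0010 → (cmp)
[1] flags=0010 GT?T → r1=0x35
[2] flags=0010 GT?T → r3=0xfc
[3] flags=0000 → (cmp)
[4] flags=0000 NE?T → r1=0xbc
[5] flags=0000 CC?T → r0=0xab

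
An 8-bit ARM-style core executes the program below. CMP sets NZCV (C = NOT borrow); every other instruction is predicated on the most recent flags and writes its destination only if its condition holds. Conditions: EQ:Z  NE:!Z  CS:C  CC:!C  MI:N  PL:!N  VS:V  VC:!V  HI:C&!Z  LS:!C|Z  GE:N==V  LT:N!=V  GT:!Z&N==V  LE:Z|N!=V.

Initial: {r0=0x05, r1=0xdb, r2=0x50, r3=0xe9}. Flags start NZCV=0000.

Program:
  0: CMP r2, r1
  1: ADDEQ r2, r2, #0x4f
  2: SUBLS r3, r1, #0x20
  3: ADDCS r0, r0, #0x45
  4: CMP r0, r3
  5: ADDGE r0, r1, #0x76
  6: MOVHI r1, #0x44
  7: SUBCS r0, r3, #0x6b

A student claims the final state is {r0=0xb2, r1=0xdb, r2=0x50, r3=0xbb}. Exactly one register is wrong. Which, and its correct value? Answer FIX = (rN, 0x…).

FIX = (r0, 0x51)

[0] flags=0000 → (cmp)
[1] flags=0000 EQ?F → skip
[2] flags=0000 LS?T → r3=0xbb
[3] flags=0000 CS?F → skip
[4] flags=0000 → (cmp)
[5] flags=0000 GE?T → r0=0x51
[6] flags=0000 HI?F → skip
[7] flags=0000 CS?F → skip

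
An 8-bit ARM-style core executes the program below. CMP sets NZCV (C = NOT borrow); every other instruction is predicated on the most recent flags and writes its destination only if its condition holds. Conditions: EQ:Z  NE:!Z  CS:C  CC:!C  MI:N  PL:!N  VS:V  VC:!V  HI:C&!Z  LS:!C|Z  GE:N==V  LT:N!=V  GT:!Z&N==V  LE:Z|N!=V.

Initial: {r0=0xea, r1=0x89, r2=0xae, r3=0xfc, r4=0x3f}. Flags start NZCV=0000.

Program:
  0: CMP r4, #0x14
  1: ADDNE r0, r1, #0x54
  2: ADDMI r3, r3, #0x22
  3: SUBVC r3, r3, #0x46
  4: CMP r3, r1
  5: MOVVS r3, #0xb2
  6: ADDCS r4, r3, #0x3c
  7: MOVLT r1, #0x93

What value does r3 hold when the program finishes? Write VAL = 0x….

VAL = 0xb6

0: ✓ CMP  NZCV=0010
1: ✓ ADDNE  r0←0xdd
2: · ADDMI
3: ✓ SUBVC  r3←0xb6
4: ✓ CMP  NZCV=0010
5: · MOVVS
6: ✓ ADDCS  r4←0xf2
7: · MOVLT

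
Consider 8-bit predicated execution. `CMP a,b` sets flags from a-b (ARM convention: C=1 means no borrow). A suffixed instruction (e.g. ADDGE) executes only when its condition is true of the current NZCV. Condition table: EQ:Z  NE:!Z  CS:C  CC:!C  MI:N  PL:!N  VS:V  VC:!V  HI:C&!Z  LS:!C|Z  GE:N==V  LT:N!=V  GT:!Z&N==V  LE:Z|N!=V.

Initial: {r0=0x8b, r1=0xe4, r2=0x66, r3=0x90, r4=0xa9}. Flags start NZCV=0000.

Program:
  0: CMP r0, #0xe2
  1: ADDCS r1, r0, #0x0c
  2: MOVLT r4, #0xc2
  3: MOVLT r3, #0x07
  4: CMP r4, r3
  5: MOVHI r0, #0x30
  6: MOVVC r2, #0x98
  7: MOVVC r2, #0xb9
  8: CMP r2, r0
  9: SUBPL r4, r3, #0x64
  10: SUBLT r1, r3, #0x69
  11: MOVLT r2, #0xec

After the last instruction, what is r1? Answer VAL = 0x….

[0] flags=1000 → (cmp)
[1] flags=1000 CS?F → skip
[2] flags=1000 LT?T → r4=0xc2
[3] flags=1000 LT?T → r3=0x07
[4] flags=1010 → (cmp)
[5] flags=1010 HI?T → r0=0x30
[6] flags=1010 VC?T → r2=0x98
[7] flags=1010 VC?T → r2=0xb9
[8] flags=1010 → (cmp)
[9] flags=1010 PL?F → skip
[10] flags=1010 LT?T → r1=0x9e
[11] flags=1010 LT?T → r2=0xec

VAL = 0x9e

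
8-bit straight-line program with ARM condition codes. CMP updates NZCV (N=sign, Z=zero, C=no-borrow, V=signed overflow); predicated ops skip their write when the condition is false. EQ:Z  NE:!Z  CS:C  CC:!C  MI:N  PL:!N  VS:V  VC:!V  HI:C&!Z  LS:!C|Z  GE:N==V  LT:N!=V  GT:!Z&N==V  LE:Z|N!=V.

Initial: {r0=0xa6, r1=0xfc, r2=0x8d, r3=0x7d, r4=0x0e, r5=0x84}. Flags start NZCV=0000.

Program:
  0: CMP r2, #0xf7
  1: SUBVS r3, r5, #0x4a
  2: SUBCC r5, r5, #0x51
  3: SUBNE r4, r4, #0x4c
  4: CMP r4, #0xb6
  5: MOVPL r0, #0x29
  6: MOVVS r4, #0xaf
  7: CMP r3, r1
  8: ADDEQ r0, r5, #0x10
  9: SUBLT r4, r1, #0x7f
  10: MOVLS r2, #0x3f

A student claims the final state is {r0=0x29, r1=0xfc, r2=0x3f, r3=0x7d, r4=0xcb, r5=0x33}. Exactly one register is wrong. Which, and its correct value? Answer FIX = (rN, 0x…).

0: ✓ CMP  NZCV=1000
1: · SUBVS
2: ✓ SUBCC  r5←0x33
3: ✓ SUBNE  r4←0xc2
4: ✓ CMP  NZCV=0010
5: ✓ MOVPL  r0←0x29
6: · MOVVS
7: ✓ CMP  NZCV=1001
8: · ADDEQ
9: · SUBLT
10: ✓ MOVLS  r2←0x3f

FIX = (r4, 0xc2)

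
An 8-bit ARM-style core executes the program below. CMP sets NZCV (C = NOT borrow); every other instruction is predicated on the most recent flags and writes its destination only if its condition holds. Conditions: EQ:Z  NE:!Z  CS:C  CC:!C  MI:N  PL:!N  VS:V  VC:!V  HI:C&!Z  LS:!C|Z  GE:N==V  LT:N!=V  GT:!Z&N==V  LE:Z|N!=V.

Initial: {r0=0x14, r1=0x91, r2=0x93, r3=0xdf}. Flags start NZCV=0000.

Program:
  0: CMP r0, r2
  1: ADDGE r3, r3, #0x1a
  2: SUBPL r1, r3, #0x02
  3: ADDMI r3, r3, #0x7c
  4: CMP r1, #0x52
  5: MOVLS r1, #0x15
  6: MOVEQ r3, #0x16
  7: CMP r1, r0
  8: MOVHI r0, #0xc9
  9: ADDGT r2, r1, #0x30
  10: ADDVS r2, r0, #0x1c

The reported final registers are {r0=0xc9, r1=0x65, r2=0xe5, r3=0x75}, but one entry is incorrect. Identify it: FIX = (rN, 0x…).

FIX = (r1, 0x91)

0: ✓ CMP  NZCV=1001
1: ✓ ADDGE  r3←0xf9
2: · SUBPL
3: ✓ ADDMI  r3←0x75
4: ✓ CMP  NZCV=0011
5: · MOVLS
6: · MOVEQ
7: ✓ CMP  NZCV=0011
8: ✓ MOVHI  r0←0xc9
9: · ADDGT
10: ✓ ADDVS  r2←0xe5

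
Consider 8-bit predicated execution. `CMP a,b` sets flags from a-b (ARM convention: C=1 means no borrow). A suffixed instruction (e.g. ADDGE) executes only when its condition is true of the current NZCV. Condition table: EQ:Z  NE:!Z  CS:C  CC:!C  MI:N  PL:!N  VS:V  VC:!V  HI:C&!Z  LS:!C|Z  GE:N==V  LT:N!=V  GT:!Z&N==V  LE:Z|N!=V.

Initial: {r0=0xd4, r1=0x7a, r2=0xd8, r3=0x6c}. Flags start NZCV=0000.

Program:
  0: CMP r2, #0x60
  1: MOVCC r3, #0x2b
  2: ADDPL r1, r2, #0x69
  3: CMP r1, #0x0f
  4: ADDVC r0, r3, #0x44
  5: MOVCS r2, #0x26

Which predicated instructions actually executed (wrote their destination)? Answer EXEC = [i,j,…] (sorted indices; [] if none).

EXEC = [2,4,5]

0: ✓ CMP  NZCV=0011
1: · MOVCC
2: ✓ ADDPL  r1←0x41
3: ✓ CMP  NZCV=0010
4: ✓ ADDVC  r0←0xb0
5: ✓ MOVCS  r2←0x26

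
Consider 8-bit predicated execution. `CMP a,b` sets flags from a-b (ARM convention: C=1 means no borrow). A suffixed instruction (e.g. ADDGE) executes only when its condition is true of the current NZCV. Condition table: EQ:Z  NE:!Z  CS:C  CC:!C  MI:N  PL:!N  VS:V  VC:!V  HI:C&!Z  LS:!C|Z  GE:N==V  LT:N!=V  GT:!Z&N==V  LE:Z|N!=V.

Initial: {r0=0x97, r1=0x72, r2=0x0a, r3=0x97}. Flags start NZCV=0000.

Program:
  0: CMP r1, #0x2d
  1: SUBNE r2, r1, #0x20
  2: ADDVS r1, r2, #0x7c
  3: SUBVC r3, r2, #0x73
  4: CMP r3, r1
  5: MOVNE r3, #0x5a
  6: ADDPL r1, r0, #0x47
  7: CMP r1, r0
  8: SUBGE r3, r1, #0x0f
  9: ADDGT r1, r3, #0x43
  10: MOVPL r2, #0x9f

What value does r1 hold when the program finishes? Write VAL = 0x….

0: ✓ CMP  NZCV=0010
1: ✓ SUBNE  r2←0x52
2: · ADDVS
3: ✓ SUBVC  r3←0xdf
4: ✓ CMP  NZCV=0011
5: ✓ MOVNE  r3←0x5a
6: ✓ ADDPL  r1←0xde
7: ✓ CMP  NZCV=0010
8: ✓ SUBGE  r3←0xcf
9: ✓ ADDGT  r1←0x12
10: ✓ MOVPL  r2←0x9f

VAL = 0x12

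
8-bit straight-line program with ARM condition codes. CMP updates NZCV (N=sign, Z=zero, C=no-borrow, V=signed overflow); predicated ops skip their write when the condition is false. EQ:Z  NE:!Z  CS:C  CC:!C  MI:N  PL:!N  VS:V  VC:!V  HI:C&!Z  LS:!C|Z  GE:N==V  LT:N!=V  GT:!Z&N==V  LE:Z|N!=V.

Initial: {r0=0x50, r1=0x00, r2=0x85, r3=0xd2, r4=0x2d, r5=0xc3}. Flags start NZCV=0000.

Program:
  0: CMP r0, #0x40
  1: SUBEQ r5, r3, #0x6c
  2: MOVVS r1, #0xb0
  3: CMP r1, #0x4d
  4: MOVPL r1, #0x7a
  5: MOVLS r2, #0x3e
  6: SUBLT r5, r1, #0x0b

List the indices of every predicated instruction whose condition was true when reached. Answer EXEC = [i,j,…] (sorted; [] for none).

0: ✓ CMP  NZCV=0010
1: · SUBEQ
2: · MOVVS
3: ✓ CMP  NZCV=1000
4: · MOVPL
5: ✓ MOVLS  r2←0x3e
6: ✓ SUBLT  r5←0xf5

EXEC = [5,6]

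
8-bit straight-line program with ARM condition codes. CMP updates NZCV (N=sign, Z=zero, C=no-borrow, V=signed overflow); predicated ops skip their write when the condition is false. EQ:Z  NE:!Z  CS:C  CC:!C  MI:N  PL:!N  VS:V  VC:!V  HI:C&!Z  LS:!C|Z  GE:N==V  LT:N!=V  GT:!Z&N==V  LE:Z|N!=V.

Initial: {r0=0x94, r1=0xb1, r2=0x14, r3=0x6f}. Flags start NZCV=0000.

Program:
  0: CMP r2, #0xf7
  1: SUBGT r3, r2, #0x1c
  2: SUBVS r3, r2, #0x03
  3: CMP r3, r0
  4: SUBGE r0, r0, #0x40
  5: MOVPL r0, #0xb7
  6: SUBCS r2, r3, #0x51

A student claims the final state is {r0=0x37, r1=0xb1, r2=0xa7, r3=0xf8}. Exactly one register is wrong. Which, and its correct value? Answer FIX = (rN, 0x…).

0: ✓ CMP  NZCV=0000
1: ✓ SUBGT  r3←0xf8
2: · SUBVS
3: ✓ CMP  NZCV=0010
4: ✓ SUBGE  r0←0x54
5: ✓ MOVPL  r0←0xb7
6: ✓ SUBCS  r2←0xa7

FIX = (r0, 0xb7)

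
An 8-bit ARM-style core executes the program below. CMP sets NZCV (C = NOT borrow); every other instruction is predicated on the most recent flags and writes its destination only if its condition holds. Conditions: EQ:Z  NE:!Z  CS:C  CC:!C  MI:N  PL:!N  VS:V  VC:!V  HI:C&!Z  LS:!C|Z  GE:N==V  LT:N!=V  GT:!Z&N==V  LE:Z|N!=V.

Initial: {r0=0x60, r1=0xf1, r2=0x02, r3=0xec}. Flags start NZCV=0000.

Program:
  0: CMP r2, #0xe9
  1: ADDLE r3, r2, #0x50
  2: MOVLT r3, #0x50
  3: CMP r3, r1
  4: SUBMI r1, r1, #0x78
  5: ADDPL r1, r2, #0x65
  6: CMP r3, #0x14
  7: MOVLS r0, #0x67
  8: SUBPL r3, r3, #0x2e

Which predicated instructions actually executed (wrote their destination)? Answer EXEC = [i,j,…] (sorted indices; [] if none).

0: ✓ CMP  NZCV=0000
1: · ADDLE
2: · MOVLT
3: ✓ CMP  NZCV=1000
4: ✓ SUBMI  r1←0x79
5: · ADDPL
6: ✓ CMP  NZCV=1010
7: · MOVLS
8: · SUBPL

EXEC = [4]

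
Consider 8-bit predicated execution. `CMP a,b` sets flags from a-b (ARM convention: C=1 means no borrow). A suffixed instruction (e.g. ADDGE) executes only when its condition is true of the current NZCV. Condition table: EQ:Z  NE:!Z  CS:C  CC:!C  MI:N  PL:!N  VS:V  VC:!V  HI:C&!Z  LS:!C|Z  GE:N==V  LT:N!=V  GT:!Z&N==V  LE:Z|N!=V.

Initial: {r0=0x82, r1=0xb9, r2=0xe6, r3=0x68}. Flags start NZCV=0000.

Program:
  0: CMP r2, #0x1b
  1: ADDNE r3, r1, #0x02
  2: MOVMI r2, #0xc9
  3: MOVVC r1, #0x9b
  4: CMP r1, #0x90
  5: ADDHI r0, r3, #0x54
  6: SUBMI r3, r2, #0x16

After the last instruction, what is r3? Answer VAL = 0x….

VAL = 0xbb

0: ✓ CMP  NZCV=1010
1: ✓ ADDNE  r3←0xbb
2: ✓ MOVMI  r2←0xc9
3: ✓ MOVVC  r1←0x9b
4: ✓ CMP  NZCV=0010
5: ✓ ADDHI  r0←0x0f
6: · SUBMI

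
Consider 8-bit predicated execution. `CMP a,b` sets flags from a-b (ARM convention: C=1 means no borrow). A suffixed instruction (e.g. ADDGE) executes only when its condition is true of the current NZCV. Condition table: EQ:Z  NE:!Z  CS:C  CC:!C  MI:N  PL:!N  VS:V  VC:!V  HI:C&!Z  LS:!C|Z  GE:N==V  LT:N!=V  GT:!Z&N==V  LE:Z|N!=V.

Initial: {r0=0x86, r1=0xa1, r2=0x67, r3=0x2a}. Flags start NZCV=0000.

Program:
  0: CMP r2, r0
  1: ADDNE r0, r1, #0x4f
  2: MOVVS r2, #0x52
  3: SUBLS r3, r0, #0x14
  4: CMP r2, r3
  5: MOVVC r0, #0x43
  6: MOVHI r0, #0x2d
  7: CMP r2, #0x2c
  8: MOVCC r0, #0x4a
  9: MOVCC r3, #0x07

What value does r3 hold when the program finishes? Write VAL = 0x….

VAL = 0xdc

0: ✓ CMP  NZCV=1001
1: ✓ ADDNE  r0←0xf0
2: ✓ MOVVS  r2←0x52
3: ✓ SUBLS  r3←0xdc
4: ✓ CMP  NZCV=0000
5: ✓ MOVVC  r0←0x43
6: · MOVHI
7: ✓ CMP  NZCV=0010
8: · MOVCC
9: · MOVCC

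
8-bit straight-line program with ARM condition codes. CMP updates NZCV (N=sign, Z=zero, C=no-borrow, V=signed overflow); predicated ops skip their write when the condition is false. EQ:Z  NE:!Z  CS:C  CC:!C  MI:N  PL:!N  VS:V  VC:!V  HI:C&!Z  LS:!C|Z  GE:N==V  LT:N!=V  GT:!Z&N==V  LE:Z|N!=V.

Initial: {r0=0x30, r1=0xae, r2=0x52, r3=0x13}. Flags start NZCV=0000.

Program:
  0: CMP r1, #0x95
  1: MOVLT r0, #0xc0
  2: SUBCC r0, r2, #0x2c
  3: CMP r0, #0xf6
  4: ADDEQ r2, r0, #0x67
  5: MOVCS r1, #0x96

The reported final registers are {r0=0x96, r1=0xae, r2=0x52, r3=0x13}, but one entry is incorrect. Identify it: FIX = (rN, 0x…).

FIX = (r0, 0x30)

0: ✓ CMP  NZCV=0010
1: · MOVLT
2: · SUBCC
3: ✓ CMP  NZCV=0000
4: · ADDEQ
5: · MOVCS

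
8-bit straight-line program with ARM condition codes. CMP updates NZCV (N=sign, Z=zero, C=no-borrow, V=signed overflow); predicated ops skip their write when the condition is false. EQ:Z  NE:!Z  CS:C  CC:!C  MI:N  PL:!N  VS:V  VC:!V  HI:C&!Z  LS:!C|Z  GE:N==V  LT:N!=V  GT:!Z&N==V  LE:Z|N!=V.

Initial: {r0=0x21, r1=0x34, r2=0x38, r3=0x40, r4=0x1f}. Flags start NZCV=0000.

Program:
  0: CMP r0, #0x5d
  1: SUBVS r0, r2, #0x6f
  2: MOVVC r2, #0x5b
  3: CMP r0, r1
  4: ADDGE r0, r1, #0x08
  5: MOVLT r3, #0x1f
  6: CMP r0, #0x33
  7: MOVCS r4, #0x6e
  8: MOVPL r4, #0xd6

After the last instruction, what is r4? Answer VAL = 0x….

VAL = 0x1f

0: ✓ CMP  NZCV=1000
1: · SUBVS
2: ✓ MOVVC  r2←0x5b
3: ✓ CMP  NZCV=1000
4: · ADDGE
5: ✓ MOVLT  r3←0x1f
6: ✓ CMP  NZCV=1000
7: · MOVCS
8: · MOVPL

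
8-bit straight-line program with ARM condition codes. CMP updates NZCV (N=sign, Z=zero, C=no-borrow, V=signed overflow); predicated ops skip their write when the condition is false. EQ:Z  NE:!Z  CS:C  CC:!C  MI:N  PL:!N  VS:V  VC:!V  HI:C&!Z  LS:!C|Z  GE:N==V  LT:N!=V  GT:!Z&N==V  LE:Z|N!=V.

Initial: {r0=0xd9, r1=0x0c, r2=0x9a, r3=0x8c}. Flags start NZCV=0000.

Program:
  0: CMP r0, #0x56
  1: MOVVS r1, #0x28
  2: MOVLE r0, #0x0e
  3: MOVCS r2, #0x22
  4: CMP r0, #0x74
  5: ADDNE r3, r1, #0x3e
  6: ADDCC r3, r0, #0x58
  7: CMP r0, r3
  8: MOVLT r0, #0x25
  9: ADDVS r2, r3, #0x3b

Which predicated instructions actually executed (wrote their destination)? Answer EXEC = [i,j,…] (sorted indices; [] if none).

0: ✓ CMP  NZCV=1010
1: · MOVVS
2: ✓ MOVLE  r0←0x0e
3: ✓ MOVCS  r2←0x22
4: ✓ CMP  NZCV=1000
5: ✓ ADDNE  r3←0x4a
6: ✓ ADDCC  r3←0x66
7: ✓ CMP  NZCV=1000
8: ✓ MOVLT  r0←0x25
9: · ADDVS

EXEC = [2,3,5,6,8]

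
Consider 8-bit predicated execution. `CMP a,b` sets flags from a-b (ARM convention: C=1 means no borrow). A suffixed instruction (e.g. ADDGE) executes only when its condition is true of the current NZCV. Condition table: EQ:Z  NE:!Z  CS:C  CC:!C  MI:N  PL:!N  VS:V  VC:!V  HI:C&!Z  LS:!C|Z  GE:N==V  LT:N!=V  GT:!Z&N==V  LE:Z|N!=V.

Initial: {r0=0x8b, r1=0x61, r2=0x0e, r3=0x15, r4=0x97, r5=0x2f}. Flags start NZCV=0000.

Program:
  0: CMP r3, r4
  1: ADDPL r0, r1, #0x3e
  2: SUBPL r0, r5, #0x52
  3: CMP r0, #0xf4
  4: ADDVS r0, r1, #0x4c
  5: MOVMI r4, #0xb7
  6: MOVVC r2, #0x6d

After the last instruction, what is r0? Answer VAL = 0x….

[0] flags=0000 → (cmp)
[1] flags=0000 PL?T → r0=0x9f
[2] flags=0000 PL?T → r0=0xdd
[3] flags=1000 → (cmp)
[4] flags=1000 VS?F → skip
[5] flags=1000 MI?T → r4=0xb7
[6] flags=1000 VC?T → r2=0x6d

VAL = 0xdd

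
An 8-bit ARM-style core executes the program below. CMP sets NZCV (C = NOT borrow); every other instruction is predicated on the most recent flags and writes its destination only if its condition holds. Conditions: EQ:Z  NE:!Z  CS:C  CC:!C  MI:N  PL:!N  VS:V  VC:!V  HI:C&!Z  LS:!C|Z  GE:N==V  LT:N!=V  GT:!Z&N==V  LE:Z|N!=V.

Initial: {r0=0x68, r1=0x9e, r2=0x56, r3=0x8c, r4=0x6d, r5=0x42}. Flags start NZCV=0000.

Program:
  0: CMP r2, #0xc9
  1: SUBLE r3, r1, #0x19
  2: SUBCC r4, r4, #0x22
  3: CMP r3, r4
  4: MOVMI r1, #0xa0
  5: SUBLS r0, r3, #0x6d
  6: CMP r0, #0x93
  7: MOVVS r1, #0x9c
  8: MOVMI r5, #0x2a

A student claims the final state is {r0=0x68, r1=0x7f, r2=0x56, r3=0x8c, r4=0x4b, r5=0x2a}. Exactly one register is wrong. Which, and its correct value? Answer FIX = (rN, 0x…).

0: ✓ CMP  NZCV=1001
1: · SUBLE
2: ✓ SUBCC  r4←0x4b
3: ✓ CMP  NZCV=0011
4: · MOVMI
5: · SUBLS
6: ✓ CMP  NZCV=1001
7: ✓ MOVVS  r1←0x9c
8: ✓ MOVMI  r5←0x2a

FIX = (r1, 0x9c)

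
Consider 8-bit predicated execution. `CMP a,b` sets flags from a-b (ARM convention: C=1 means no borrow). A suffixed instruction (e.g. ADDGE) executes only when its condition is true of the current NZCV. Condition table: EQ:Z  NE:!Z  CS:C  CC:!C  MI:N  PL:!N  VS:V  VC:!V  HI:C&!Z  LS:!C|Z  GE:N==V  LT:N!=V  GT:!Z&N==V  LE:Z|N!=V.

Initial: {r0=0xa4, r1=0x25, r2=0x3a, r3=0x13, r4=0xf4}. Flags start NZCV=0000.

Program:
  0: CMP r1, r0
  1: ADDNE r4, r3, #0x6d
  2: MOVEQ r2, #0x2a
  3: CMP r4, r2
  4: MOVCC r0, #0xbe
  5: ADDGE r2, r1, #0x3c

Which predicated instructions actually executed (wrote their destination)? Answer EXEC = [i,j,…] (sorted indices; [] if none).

0: ✓ CMP  NZCV=1001
1: ✓ ADDNE  r4←0x80
2: · MOVEQ
3: ✓ CMP  NZCV=0011
4: · MOVCC
5: · ADDGE

EXEC = [1]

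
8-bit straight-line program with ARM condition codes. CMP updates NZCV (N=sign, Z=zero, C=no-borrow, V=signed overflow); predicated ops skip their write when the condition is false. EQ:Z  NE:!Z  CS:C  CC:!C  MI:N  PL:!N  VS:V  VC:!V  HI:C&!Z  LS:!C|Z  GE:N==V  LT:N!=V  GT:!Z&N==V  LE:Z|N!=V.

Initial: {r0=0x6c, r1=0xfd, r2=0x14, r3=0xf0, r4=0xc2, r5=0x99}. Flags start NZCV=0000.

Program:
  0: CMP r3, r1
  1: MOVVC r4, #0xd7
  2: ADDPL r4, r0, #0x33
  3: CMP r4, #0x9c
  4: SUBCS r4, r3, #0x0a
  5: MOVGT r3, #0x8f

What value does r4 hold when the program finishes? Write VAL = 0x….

VAL = 0xe6

[0] flags=1000 → (cmp)
[1] flags=1000 VC?T → r4=0xd7
[2] flags=1000 PL?F → skip
[3] flags=0010 → (cmp)
[4] flags=0010 CS?T → r4=0xe6
[5] flags=0010 GT?T → r3=0x8f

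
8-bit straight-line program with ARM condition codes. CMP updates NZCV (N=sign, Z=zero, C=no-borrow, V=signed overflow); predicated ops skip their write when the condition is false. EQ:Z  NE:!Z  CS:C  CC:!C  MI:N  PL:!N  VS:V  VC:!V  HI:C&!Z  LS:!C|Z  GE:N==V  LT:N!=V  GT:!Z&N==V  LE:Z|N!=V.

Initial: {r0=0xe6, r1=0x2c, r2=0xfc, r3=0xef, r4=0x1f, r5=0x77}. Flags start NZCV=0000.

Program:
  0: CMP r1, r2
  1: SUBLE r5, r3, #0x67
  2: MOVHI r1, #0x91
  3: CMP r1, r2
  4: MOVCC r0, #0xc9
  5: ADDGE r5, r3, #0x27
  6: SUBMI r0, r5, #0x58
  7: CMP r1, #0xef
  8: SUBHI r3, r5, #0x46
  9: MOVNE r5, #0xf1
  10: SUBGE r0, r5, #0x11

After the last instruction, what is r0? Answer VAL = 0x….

VAL = 0xe0

0: ✓ CMP  NZCV=0000
1: · SUBLE
2: · MOVHI
3: ✓ CMP  NZCV=0000
4: ✓ MOVCC  r0←0xc9
5: ✓ ADDGE  r5←0x16
6: · SUBMI
7: ✓ CMP  NZCV=0000
8: · SUBHI
9: ✓ MOVNE  r5←0xf1
10: ✓ SUBGE  r0←0xe0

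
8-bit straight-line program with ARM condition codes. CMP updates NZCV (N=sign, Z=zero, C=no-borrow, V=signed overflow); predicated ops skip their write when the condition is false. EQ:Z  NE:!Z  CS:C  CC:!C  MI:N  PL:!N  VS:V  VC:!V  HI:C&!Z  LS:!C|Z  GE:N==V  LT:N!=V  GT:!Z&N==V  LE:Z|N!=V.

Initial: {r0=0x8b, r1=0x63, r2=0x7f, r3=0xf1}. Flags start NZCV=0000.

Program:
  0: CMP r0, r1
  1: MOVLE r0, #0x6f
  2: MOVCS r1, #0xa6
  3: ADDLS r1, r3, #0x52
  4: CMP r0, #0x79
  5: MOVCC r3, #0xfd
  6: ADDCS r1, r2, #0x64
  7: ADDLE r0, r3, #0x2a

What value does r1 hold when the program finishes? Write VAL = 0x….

VAL = 0xa6

0: ✓ CMP  NZCV=0011
1: ✓ MOVLE  r0←0x6f
2: ✓ MOVCS  r1←0xa6
3: · ADDLS
4: ✓ CMP  NZCV=1000
5: ✓ MOVCC  r3←0xfd
6: · ADDCS
7: ✓ ADDLE  r0←0x27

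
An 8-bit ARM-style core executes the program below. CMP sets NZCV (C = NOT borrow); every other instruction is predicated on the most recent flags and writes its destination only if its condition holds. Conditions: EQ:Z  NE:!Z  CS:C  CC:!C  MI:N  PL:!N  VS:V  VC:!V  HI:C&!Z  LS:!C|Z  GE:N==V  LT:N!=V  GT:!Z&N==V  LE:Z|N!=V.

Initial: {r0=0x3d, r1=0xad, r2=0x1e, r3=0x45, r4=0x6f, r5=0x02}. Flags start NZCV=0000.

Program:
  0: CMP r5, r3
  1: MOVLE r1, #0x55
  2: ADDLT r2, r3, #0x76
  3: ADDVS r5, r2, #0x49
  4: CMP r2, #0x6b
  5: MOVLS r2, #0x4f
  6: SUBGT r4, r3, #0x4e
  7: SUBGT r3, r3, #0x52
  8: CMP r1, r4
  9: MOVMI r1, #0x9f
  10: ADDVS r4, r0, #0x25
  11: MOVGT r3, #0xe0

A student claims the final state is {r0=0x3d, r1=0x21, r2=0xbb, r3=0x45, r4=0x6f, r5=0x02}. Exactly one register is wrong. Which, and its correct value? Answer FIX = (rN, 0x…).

0: ✓ CMP  NZCV=1000
1: ✓ MOVLE  r1←0x55
2: ✓ ADDLT  r2←0xbb
3: · ADDVS
4: ✓ CMP  NZCV=0011
5: · MOVLS
6: · SUBGT
7: · SUBGT
8: ✓ CMP  NZCV=1000
9: ✓ MOVMI  r1←0x9f
10: · ADDVS
11: · MOVGT

FIX = (r1, 0x9f)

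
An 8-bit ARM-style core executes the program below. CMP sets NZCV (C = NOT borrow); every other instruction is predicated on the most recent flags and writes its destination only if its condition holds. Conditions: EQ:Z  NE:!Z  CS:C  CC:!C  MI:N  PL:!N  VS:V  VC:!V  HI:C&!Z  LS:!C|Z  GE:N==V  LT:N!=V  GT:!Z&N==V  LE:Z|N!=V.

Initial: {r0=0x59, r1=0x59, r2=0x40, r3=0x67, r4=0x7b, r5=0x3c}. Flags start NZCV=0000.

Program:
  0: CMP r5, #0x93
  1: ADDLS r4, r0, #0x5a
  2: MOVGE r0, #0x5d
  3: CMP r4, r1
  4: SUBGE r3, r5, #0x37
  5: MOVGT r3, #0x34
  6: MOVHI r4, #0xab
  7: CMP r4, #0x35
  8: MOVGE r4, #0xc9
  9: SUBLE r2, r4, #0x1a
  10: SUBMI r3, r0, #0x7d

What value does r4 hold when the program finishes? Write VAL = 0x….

VAL = 0xab

[0] flags=1001 → (cmp)
[1] flags=1001 LS?T → r4=0xb3
[2] flags=1001 GE?T → r0=0x5d
[3] flags=0011 → (cmp)
[4] flags=0011 GE?F → skip
[5] flags=0011 GT?F → skip
[6] flags=0011 HI?T → r4=0xab
[7] flags=0011 → (cmp)
[8] flags=0011 GE?F → skip
[9] flags=0011 LE?T → r2=0x91
[10] flags=0011 MI?F → skip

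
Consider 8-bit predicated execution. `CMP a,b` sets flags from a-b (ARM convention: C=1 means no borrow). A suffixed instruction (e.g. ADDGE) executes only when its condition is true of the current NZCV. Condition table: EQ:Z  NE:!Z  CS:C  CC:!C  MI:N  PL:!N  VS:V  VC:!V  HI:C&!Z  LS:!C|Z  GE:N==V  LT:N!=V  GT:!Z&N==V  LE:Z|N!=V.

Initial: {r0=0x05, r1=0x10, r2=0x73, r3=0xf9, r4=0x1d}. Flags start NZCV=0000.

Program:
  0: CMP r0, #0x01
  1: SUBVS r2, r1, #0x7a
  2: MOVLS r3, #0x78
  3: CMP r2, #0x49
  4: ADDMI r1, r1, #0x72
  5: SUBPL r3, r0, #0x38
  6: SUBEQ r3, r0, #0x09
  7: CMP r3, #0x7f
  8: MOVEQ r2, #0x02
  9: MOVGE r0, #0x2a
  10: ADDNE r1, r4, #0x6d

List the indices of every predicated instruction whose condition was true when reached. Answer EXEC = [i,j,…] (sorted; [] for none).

EXEC = [5,10]

0: ✓ CMP  NZCV=0010
1: · SUBVS
2: · MOVLS
3: ✓ CMP  NZCV=0010
4: · ADDMI
5: ✓ SUBPL  r3←0xcd
6: · SUBEQ
7: ✓ CMP  NZCV=0011
8: · MOVEQ
9: · MOVGE
10: ✓ ADDNE  r1←0x8a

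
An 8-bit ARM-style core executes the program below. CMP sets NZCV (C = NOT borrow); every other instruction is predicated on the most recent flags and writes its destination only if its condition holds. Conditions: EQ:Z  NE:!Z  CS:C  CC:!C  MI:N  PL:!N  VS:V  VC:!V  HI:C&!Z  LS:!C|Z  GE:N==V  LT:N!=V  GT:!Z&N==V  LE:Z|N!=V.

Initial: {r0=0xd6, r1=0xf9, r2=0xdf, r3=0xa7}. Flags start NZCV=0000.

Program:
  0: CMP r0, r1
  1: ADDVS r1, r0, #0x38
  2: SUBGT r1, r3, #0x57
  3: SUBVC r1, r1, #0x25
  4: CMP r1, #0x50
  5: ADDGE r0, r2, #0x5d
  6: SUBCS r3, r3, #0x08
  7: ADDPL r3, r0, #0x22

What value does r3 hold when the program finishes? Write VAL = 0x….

VAL = 0x9f

[0] flags=1000 → (cmp)
[1] flags=1000 VS?F → skip
[2] flags=1000 GT?F → skip
[3] flags=1000 VC?T → r1=0xd4
[4] flags=1010 → (cmp)
[5] flags=1010 GE?F → skip
[6] flags=1010 CS?T → r3=0x9f
[7] flags=1010 PL?F → skip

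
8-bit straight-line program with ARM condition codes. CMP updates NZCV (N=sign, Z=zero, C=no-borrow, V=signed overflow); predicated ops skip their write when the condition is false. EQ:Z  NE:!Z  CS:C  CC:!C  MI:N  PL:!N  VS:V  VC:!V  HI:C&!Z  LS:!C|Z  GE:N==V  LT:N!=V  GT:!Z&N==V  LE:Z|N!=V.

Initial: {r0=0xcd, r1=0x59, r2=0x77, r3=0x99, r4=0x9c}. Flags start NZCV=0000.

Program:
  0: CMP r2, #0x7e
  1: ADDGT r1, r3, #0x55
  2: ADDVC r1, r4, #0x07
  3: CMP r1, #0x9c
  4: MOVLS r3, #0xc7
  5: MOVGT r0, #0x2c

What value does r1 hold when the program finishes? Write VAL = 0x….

[0] flags=1000 → (cmp)
[1] flags=1000 GT?F → skip
[2] flags=1000 VC?T → r1=0xa3
[3] flags=0010 → (cmp)
[4] flags=0010 LS?F → skip
[5] flags=0010 GT?T → r0=0x2c

VAL = 0xa3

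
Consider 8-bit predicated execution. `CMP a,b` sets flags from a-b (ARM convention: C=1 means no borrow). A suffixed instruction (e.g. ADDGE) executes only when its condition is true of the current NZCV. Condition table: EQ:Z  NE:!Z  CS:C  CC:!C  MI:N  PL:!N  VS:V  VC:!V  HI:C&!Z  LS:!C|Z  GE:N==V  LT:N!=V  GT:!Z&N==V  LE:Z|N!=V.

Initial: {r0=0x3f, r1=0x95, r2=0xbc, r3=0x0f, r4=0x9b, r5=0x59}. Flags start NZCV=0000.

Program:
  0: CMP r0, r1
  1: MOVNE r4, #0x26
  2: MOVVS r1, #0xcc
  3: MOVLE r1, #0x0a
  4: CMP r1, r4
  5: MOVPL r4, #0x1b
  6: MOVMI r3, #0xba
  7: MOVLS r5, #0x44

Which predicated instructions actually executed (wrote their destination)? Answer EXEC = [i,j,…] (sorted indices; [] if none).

[0] flags=1001 → (cmp)
[1] flags=1001 NE?T → r4=0x26
[2] flags=1001 VS?T → r1=0xcc
[3] flags=1001 LE?F → skip
[4] flags=1010 → (cmp)
[5] flags=1010 PL?F → skip
[6] flags=1010 MI?T → r3=0xba
[7] flags=1010 LS?F → skip

EXEC = [1,2,6]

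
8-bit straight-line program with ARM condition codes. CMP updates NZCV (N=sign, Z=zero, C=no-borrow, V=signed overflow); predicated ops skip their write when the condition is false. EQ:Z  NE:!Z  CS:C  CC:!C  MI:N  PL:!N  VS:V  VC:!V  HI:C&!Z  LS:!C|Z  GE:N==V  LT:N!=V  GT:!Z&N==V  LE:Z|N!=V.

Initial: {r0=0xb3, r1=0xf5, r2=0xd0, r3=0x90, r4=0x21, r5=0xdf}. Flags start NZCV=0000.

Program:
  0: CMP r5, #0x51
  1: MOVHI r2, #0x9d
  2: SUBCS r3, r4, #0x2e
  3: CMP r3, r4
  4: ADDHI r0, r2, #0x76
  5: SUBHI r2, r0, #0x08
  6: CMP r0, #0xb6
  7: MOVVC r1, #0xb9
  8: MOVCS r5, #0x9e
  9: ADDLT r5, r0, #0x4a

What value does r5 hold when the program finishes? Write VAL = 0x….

VAL = 0xdf

0: ✓ CMP  NZCV=1010
1: ✓ MOVHI  r2←0x9d
2: ✓ SUBCS  r3←0xf3
3: ✓ CMP  NZCV=1010
4: ✓ ADDHI  r0←0x13
5: ✓ SUBHI  r2←0x0b
6: ✓ CMP  NZCV=0000
7: ✓ MOVVC  r1←0xb9
8: · MOVCS
9: · ADDLT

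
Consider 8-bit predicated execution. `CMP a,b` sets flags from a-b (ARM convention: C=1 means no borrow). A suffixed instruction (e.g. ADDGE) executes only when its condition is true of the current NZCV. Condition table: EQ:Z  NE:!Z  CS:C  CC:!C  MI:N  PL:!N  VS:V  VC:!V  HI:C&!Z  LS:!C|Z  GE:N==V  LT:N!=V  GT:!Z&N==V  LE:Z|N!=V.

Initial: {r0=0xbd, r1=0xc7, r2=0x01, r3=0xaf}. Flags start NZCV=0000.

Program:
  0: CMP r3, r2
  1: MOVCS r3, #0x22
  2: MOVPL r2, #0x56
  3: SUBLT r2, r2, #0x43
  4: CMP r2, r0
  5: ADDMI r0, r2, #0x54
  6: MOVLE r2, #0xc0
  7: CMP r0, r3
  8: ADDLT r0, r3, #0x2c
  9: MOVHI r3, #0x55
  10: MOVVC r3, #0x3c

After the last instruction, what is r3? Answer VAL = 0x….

0: ✓ CMP  NZCV=1010
1: ✓ MOVCS  r3←0x22
2: · MOVPL
3: ✓ SUBLT  r2←0xbe
4: ✓ CMP  NZCV=0010
5: · ADDMI
6: · MOVLE
7: ✓ CMP  NZCV=1010
8: ✓ ADDLT  r0←0x4e
9: ✓ MOVHI  r3←0x55
10: ✓ MOVVC  r3←0x3c

VAL = 0x3c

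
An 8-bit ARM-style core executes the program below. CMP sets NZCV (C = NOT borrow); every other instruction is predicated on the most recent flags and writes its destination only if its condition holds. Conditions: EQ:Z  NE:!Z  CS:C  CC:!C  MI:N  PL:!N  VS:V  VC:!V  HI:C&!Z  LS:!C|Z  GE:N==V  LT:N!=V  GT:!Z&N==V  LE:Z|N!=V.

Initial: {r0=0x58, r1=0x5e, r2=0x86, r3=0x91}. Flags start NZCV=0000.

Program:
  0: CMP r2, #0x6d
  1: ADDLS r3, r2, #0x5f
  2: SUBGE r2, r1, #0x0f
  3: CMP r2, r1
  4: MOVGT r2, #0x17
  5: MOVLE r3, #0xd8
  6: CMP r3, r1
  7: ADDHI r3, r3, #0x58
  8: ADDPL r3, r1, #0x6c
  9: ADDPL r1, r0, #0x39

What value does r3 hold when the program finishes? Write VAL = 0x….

0: ✓ CMP  NZCV=0011
1: · ADDLS
2: · SUBGE
3: ✓ CMP  NZCV=0011
4: · MOVGT
5: ✓ MOVLE  r3←0xd8
6: ✓ CMP  NZCV=0011
7: ✓ ADDHI  r3←0x30
8: ✓ ADDPL  r3←0xca
9: ✓ ADDPL  r1←0x91

VAL = 0xca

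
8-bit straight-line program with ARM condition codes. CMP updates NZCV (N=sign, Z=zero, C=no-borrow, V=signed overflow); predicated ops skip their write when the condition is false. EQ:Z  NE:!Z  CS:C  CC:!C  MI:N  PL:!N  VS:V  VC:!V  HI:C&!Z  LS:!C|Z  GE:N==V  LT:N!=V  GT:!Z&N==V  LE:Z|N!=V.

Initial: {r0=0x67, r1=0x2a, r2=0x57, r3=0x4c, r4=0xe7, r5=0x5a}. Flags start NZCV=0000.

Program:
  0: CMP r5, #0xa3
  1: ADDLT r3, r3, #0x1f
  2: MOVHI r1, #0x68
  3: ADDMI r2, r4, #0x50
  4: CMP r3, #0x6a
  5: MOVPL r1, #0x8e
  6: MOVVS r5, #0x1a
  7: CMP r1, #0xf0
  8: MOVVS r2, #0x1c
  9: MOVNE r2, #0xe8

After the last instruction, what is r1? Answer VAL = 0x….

[0] flags=1001 → (cmp)
[1] flags=1001 LT?F → skip
[2] flags=1001 HI?F → skip
[3] flags=1001 MI?T → r2=0x37
[4] flags=1000 → (cmp)
[5] flags=1000 PL?F → skip
[6] flags=1000 VS?F → skip
[7] flags=0000 → (cmp)
[8] flags=0000 VS?F → skip
[9] flags=0000 NE?T → r2=0xe8

VAL = 0x2a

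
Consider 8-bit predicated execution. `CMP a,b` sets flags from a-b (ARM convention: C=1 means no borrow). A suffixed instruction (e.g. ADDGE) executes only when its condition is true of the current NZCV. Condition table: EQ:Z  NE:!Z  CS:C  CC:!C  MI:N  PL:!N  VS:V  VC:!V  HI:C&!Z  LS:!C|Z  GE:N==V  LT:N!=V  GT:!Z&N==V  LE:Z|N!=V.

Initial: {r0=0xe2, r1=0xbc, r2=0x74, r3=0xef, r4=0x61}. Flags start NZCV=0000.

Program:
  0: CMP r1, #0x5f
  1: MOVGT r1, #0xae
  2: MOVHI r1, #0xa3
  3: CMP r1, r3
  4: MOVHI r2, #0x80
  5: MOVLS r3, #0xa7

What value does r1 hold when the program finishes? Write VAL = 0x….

[0] flags=0011 → (cmp)
[1] flags=0011 GT?F → skip
[2] flags=0011 HI?T → r1=0xa3
[3] flags=1000 → (cmp)
[4] flags=1000 HI?F → skip
[5] flags=1000 LS?T → r3=0xa7

VAL = 0xa3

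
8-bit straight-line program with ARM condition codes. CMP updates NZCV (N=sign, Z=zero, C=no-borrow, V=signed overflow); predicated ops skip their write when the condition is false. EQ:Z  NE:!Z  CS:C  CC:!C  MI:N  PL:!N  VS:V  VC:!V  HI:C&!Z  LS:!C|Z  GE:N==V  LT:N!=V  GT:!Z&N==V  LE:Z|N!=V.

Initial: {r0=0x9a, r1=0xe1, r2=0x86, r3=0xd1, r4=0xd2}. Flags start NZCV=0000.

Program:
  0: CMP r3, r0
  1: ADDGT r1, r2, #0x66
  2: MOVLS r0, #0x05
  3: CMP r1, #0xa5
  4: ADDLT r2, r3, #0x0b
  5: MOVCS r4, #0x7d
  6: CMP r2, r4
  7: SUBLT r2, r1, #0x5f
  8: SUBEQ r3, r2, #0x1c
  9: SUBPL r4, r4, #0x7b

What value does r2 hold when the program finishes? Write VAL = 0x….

0: ✓ CMP  NZCV=0010
1: ✓ ADDGT  r1←0xec
2: · MOVLS
3: ✓ CMP  NZCV=0010
4: · ADDLT
5: ✓ MOVCS  r4←0x7d
6: ✓ CMP  NZCV=0011
7: ✓ SUBLT  r2←0x8d
8: · SUBEQ
9: ✓ SUBPL  r4←0x02

VAL = 0x8d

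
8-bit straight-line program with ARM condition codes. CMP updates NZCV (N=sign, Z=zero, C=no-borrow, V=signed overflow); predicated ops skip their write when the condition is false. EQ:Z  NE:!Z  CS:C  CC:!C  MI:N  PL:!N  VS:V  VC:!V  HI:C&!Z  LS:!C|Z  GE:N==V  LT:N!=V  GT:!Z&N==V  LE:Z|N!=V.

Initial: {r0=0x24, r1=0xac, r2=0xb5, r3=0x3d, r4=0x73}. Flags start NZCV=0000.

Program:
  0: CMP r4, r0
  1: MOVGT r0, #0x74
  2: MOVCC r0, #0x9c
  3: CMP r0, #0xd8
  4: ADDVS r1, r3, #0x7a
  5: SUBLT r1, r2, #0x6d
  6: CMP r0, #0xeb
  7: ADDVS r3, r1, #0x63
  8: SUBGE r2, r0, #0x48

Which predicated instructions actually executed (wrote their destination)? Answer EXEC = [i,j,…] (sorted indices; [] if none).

[0] flags=0010 → (cmp)
[1] flags=0010 GT?T → r0=0x74
[2] flags=0010 CC?F → skip
[3] flags=1001 → (cmp)
[4] flags=1001 VS?T → r1=0xb7
[5] flags=1001 LT?F → skip
[6] flags=1001 → (cmp)
[7] flags=1001 VS?T → r3=0x1a
[8] flags=1001 GE?T → r2=0x2c

EXEC = [1,4,7,8]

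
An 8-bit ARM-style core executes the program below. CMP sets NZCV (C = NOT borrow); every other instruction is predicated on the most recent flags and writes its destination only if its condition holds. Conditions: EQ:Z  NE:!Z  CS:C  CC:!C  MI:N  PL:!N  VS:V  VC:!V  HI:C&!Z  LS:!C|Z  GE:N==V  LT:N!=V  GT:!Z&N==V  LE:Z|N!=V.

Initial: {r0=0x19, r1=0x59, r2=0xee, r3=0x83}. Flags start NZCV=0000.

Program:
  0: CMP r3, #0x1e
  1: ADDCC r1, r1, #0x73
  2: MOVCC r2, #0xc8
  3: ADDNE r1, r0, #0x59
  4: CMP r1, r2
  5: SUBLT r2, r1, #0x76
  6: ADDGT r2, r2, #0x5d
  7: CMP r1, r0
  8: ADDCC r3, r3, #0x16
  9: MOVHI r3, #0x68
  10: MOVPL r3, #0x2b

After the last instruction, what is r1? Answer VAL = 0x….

0: ✓ CMP  NZCV=0011
1: · ADDCC
2: · MOVCC
3: ✓ ADDNE  r1←0x72
4: ✓ CMP  NZCV=1001
5: · SUBLT
6: ✓ ADDGT  r2←0x4b
7: ✓ CMP  NZCV=0010
8: · ADDCC
9: ✓ MOVHI  r3←0x68
10: ✓ MOVPL  r3←0x2b

VAL = 0x72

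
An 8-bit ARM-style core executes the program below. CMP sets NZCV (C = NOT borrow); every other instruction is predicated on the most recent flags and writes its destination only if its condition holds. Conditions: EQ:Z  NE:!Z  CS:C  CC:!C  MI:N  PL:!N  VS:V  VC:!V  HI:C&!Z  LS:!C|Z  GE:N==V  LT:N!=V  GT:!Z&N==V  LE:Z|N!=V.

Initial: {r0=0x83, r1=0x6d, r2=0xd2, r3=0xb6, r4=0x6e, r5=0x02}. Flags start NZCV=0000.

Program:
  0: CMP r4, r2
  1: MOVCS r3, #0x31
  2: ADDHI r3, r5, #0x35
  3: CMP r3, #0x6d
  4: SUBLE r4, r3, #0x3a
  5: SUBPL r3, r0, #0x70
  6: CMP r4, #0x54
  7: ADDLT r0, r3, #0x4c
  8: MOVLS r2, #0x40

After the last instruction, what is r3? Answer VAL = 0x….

VAL = 0x13

[0] flags=1001 → (cmp)
[1] flags=1001 CS?F → skip
[2] flags=1001 HI?F → skip
[3] flags=0011 → (cmp)
[4] flags=0011 LE?T → r4=0x7c
[5] flags=0011 PL?T → r3=0x13
[6] flags=0010 → (cmp)
[7] flags=0010 LT?F → skip
[8] flags=0010 LS?F → skip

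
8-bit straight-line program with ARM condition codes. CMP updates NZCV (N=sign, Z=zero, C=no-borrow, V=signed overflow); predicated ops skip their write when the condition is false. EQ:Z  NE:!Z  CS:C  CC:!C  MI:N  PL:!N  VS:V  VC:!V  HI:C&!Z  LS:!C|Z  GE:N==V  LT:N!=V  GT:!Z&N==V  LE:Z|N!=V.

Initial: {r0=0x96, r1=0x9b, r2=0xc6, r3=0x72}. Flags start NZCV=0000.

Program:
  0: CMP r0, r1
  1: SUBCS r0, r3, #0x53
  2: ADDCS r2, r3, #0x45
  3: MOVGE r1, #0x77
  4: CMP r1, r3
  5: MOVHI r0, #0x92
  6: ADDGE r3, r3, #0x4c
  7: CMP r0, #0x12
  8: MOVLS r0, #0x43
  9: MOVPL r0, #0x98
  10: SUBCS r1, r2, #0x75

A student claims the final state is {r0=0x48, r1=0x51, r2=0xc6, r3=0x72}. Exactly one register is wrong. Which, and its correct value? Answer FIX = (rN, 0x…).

FIX = (r0, 0x92)

[0] flags=1000 → (cmp)
[1] flags=1000 CS?F → skip
[2] flags=1000 CS?F → skip
[3] flags=1000 GE?F → skip
[4] flags=0011 → (cmp)
[5] flags=0011 HI?T → r0=0x92
[6] flags=0011 GE?F → skip
[7] flags=1010 → (cmp)
[8] flags=1010 LS?F → skip
[9] flags=1010 PL?F → skip
[10] flags=1010 CS?T → r1=0x51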